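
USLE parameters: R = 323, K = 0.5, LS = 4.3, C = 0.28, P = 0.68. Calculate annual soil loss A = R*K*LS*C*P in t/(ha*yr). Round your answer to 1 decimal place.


Step 1: A = R * K * LS * C * P
Step 2: R * K = 323 * 0.5 = 161.5
Step 3: (R*K) * LS = 161.5 * 4.3 = 694.45
Step 4: * C * P = 694.45 * 0.28 * 0.68 = 132.2
Step 5: A = 132.2 t/(ha*yr)

132.2


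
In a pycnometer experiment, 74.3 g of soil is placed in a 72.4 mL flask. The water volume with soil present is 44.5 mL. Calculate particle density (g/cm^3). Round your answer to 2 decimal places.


Step 1: Volume of solids = flask volume - water volume with soil
Step 2: V_solids = 72.4 - 44.5 = 27.9 mL
Step 3: Particle density = mass / V_solids = 74.3 / 27.9 = 2.66 g/cm^3

2.66


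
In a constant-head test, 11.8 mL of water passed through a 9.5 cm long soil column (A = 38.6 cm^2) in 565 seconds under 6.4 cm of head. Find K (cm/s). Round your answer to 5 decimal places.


Step 1: K = Q * L / (A * t * h)
Step 2: Numerator = 11.8 * 9.5 = 112.1
Step 3: Denominator = 38.6 * 565 * 6.4 = 139577.6
Step 4: K = 112.1 / 139577.6 = 0.0008 cm/s

0.0008


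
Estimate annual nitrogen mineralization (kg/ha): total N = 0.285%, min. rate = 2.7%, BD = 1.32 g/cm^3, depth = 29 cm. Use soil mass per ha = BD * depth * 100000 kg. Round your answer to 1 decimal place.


Step 1: Soil mass per ha = BD * depth * 100000 = 1.32 * 29 * 100000 = 3828000 kg
Step 2: Total N pool = soil mass * N%/100 = 3828000 * 0.285/100 = 10909.8 kg/ha
Step 3: N mineralized = N pool * rate%/100 = 10909.8 * 2.7/100 = 294.6 kg/ha/yr

294.6


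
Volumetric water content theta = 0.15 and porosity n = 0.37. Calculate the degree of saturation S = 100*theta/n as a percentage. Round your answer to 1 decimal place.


Step 1: S = 100 * theta_v / n
Step 2: S = 100 * 0.15 / 0.37
Step 3: S = 40.5%

40.5


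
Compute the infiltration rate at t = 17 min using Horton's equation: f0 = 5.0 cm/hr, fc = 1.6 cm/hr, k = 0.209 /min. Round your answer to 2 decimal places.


Step 1: f = fc + (f0 - fc) * exp(-k * t)
Step 2: exp(-0.209 * 17) = 0.028639
Step 3: f = 1.6 + (5.0 - 1.6) * 0.028639
Step 4: f = 1.6 + 3.4 * 0.028639
Step 5: f = 1.7 cm/hr

1.7


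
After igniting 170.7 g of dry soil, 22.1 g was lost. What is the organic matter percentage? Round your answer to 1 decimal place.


Step 1: OM% = 100 * LOI / sample mass
Step 2: OM = 100 * 22.1 / 170.7
Step 3: OM = 12.9%

12.9


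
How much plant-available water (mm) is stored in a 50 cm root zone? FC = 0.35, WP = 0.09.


Step 1: Available water = (FC - WP) * depth * 10
Step 2: AW = (0.35 - 0.09) * 50 * 10
Step 3: AW = 0.26 * 50 * 10
Step 4: AW = 130.0 mm

130.0


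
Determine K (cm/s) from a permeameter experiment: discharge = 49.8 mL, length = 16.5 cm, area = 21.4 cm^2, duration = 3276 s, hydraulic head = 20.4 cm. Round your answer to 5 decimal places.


Step 1: K = Q * L / (A * t * h)
Step 2: Numerator = 49.8 * 16.5 = 821.7
Step 3: Denominator = 21.4 * 3276 * 20.4 = 1430170.56
Step 4: K = 821.7 / 1430170.56 = 0.00057 cm/s

0.00057


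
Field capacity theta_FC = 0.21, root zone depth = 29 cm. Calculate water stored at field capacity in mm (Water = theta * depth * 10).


Step 1: Water (mm) = theta_FC * depth (cm) * 10
Step 2: Water = 0.21 * 29 * 10
Step 3: Water = 60.9 mm

60.9


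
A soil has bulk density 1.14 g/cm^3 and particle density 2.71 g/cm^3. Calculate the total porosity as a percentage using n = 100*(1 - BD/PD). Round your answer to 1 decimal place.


Step 1: Formula: n = 100 * (1 - BD / PD)
Step 2: n = 100 * (1 - 1.14 / 2.71)
Step 3: n = 100 * (1 - 0.42066)
Step 4: n = 57.9%

57.9


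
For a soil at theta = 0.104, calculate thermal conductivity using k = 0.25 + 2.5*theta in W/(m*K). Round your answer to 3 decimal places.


Step 1: k = 0.25 + 2.5 * theta
Step 2: k = 0.25 + 2.5 * 0.104
Step 3: k = 0.25 + 0.26
Step 4: k = 0.51 W/(m*K)

0.51


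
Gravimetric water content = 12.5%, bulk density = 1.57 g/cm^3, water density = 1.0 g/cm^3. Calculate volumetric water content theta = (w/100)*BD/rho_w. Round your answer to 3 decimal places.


Step 1: theta = (w / 100) * BD / rho_w
Step 2: theta = (12.5 / 100) * 1.57 / 1.0
Step 3: theta = 0.125 * 1.57
Step 4: theta = 0.196

0.196


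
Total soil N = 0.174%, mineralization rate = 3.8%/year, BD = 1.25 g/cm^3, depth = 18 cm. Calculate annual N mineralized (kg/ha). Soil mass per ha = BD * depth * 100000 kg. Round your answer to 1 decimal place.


Step 1: Soil mass per ha = BD * depth * 100000 = 1.25 * 18 * 100000 = 2250000 kg
Step 2: Total N pool = soil mass * N%/100 = 2250000 * 0.174/100 = 3915.0 kg/ha
Step 3: N mineralized = N pool * rate%/100 = 3915.0 * 3.8/100 = 148.8 kg/ha/yr

148.8


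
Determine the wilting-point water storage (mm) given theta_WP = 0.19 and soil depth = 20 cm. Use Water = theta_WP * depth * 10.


Step 1: Water (mm) = theta_WP * depth * 10
Step 2: Water = 0.19 * 20 * 10
Step 3: Water = 38.0 mm

38.0


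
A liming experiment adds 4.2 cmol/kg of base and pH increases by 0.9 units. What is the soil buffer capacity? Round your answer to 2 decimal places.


Step 1: BC = change in base / change in pH
Step 2: BC = 4.2 / 0.9
Step 3: BC = 4.67 cmol/(kg*pH unit)

4.67


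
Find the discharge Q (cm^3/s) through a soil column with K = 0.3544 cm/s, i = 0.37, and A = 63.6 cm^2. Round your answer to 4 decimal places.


Step 1: Apply Darcy's law: Q = K * i * A
Step 2: Q = 0.3544 * 0.37 * 63.6
Step 3: Q = 8.3397 cm^3/s

8.3397


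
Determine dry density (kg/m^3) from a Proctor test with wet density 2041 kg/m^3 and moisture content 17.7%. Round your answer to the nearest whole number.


Step 1: Dry density = wet density / (1 + w/100)
Step 2: Dry density = 2041 / (1 + 17.7/100)
Step 3: Dry density = 2041 / 1.177
Step 4: Dry density = 1734 kg/m^3

1734


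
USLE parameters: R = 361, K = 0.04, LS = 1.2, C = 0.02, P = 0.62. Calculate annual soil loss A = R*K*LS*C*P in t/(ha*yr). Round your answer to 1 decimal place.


Step 1: A = R * K * LS * C * P
Step 2: R * K = 361 * 0.04 = 14.44
Step 3: (R*K) * LS = 14.44 * 1.2 = 17.328
Step 4: * C * P = 17.328 * 0.02 * 0.62 = 0.2
Step 5: A = 0.2 t/(ha*yr)

0.2


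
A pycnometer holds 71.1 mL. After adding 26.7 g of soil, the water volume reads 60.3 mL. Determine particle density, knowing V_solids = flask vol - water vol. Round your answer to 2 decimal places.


Step 1: Volume of solids = flask volume - water volume with soil
Step 2: V_solids = 71.1 - 60.3 = 10.8 mL
Step 3: Particle density = mass / V_solids = 26.7 / 10.8 = 2.47 g/cm^3

2.47


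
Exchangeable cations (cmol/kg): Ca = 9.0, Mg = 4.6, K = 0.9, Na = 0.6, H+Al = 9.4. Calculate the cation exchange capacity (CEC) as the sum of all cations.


Step 1: CEC = Ca + Mg + K + Na + (H+Al)
Step 2: CEC = 9.0 + 4.6 + 0.9 + 0.6 + 9.4
Step 3: CEC = 24.5 cmol/kg

24.5


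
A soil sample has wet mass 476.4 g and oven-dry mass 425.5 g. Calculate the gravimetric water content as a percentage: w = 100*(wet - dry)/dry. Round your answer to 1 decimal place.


Step 1: Water mass = wet - dry = 476.4 - 425.5 = 50.9 g
Step 2: w = 100 * water mass / dry mass
Step 3: w = 100 * 50.9 / 425.5 = 12.0%

12.0


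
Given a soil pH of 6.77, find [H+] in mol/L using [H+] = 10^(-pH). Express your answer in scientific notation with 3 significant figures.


Step 1: [H+] = 10^(-pH)
Step 2: [H+] = 10^(-6.77)
Step 3: [H+] = 1.70e-07 mol/L

1.70e-07


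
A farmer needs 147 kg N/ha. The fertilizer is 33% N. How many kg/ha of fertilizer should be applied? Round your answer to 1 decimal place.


Step 1: Fertilizer rate = target N / (N content / 100)
Step 2: Rate = 147 / (33 / 100)
Step 3: Rate = 147 / 0.33
Step 4: Rate = 445.5 kg/ha

445.5


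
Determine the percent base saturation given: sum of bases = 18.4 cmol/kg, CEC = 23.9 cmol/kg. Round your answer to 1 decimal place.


Step 1: BS = 100 * (sum of bases) / CEC
Step 2: BS = 100 * 18.4 / 23.9
Step 3: BS = 77.0%

77.0


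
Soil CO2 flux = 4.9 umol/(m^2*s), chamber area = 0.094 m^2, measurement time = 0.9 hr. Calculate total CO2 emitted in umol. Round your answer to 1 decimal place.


Step 1: Convert time to seconds: 0.9 hr * 3600 = 3240.0 s
Step 2: Total = flux * area * time_s
Step 3: Total = 4.9 * 0.094 * 3240.0
Step 4: Total = 1492.3 umol

1492.3


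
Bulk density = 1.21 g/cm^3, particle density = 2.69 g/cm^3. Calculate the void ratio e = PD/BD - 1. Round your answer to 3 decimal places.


Step 1: e = PD / BD - 1
Step 2: e = 2.69 / 1.21 - 1
Step 3: e = 2.22314 - 1
Step 4: e = 1.223

1.223


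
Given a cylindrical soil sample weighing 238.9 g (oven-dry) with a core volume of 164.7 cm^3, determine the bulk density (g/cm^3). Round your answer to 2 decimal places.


Step 1: Identify the formula: BD = dry mass / volume
Step 2: Substitute values: BD = 238.9 / 164.7
Step 3: BD = 1.45 g/cm^3

1.45


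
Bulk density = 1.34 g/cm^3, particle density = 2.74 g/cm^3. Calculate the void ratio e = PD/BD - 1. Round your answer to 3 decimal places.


Step 1: e = PD / BD - 1
Step 2: e = 2.74 / 1.34 - 1
Step 3: e = 2.04478 - 1
Step 4: e = 1.045

1.045


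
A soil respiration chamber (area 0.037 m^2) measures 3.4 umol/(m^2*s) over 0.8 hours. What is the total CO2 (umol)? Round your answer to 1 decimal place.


Step 1: Convert time to seconds: 0.8 hr * 3600 = 2880.0 s
Step 2: Total = flux * area * time_s
Step 3: Total = 3.4 * 0.037 * 2880.0
Step 4: Total = 362.3 umol

362.3


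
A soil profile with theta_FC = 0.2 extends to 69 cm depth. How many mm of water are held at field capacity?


Step 1: Water (mm) = theta_FC * depth (cm) * 10
Step 2: Water = 0.2 * 69 * 10
Step 3: Water = 138.0 mm

138.0


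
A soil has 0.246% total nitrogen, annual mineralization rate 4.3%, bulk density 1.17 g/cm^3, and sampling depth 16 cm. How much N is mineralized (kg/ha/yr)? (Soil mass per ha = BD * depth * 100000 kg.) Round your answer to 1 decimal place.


Step 1: Soil mass per ha = BD * depth * 100000 = 1.17 * 16 * 100000 = 1872000 kg
Step 2: Total N pool = soil mass * N%/100 = 1872000 * 0.246/100 = 4605.12 kg/ha
Step 3: N mineralized = N pool * rate%/100 = 4605.12 * 4.3/100 = 198.0 kg/ha/yr

198.0


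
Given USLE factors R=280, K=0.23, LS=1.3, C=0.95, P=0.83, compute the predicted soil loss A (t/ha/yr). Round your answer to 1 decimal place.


Step 1: A = R * K * LS * C * P
Step 2: R * K = 280 * 0.23 = 64.4
Step 3: (R*K) * LS = 64.4 * 1.3 = 83.72
Step 4: * C * P = 83.72 * 0.95 * 0.83 = 66.0
Step 5: A = 66.0 t/(ha*yr)

66.0


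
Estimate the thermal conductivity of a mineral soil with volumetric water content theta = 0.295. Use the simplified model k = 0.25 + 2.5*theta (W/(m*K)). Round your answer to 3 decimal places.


Step 1: k = 0.25 + 2.5 * theta
Step 2: k = 0.25 + 2.5 * 0.295
Step 3: k = 0.25 + 0.738
Step 4: k = 0.988 W/(m*K)

0.988


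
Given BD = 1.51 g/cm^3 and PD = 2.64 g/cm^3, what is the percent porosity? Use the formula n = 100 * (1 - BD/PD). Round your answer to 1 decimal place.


Step 1: Formula: n = 100 * (1 - BD / PD)
Step 2: n = 100 * (1 - 1.51 / 2.64)
Step 3: n = 100 * (1 - 0.57197)
Step 4: n = 42.8%

42.8


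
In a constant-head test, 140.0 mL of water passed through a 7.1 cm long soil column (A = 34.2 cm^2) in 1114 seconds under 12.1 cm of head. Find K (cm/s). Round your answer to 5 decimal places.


Step 1: K = Q * L / (A * t * h)
Step 2: Numerator = 140.0 * 7.1 = 994.0
Step 3: Denominator = 34.2 * 1114 * 12.1 = 460995.48
Step 4: K = 994.0 / 460995.48 = 0.00216 cm/s

0.00216


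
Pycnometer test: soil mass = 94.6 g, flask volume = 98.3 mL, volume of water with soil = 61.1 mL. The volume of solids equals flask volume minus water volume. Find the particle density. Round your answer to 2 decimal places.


Step 1: Volume of solids = flask volume - water volume with soil
Step 2: V_solids = 98.3 - 61.1 = 37.2 mL
Step 3: Particle density = mass / V_solids = 94.6 / 37.2 = 2.54 g/cm^3

2.54


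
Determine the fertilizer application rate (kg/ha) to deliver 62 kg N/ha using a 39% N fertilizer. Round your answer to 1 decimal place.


Step 1: Fertilizer rate = target N / (N content / 100)
Step 2: Rate = 62 / (39 / 100)
Step 3: Rate = 62 / 0.39
Step 4: Rate = 159.0 kg/ha

159.0


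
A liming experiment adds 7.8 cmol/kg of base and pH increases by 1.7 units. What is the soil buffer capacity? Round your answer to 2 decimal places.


Step 1: BC = change in base / change in pH
Step 2: BC = 7.8 / 1.7
Step 3: BC = 4.59 cmol/(kg*pH unit)

4.59


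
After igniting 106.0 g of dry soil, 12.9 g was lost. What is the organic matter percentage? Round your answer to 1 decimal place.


Step 1: OM% = 100 * LOI / sample mass
Step 2: OM = 100 * 12.9 / 106.0
Step 3: OM = 12.2%

12.2


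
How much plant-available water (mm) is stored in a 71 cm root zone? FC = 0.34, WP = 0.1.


Step 1: Available water = (FC - WP) * depth * 10
Step 2: AW = (0.34 - 0.1) * 71 * 10
Step 3: AW = 0.24 * 71 * 10
Step 4: AW = 170.4 mm

170.4


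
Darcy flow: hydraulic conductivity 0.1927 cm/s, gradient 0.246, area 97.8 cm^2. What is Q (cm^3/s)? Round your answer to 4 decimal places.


Step 1: Apply Darcy's law: Q = K * i * A
Step 2: Q = 0.1927 * 0.246 * 97.8
Step 3: Q = 4.6361 cm^3/s

4.6361


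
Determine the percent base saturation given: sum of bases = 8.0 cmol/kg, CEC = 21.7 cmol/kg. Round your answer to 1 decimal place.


Step 1: BS = 100 * (sum of bases) / CEC
Step 2: BS = 100 * 8.0 / 21.7
Step 3: BS = 36.9%

36.9


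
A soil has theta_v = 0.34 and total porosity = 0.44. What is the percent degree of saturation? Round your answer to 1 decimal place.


Step 1: S = 100 * theta_v / n
Step 2: S = 100 * 0.34 / 0.44
Step 3: S = 77.3%

77.3


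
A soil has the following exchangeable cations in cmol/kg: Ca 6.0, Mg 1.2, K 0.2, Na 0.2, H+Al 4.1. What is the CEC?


Step 1: CEC = Ca + Mg + K + Na + (H+Al)
Step 2: CEC = 6.0 + 1.2 + 0.2 + 0.2 + 4.1
Step 3: CEC = 11.7 cmol/kg

11.7


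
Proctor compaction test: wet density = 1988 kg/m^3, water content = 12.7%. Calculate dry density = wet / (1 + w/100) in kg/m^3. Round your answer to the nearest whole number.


Step 1: Dry density = wet density / (1 + w/100)
Step 2: Dry density = 1988 / (1 + 12.7/100)
Step 3: Dry density = 1988 / 1.127
Step 4: Dry density = 1764 kg/m^3

1764


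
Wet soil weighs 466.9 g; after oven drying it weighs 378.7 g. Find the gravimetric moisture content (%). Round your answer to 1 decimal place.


Step 1: Water mass = wet - dry = 466.9 - 378.7 = 88.2 g
Step 2: w = 100 * water mass / dry mass
Step 3: w = 100 * 88.2 / 378.7 = 23.3%

23.3


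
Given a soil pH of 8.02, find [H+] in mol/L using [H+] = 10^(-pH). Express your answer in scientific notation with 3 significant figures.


Step 1: [H+] = 10^(-pH)
Step 2: [H+] = 10^(-8.02)
Step 3: [H+] = 9.55e-09 mol/L

9.55e-09


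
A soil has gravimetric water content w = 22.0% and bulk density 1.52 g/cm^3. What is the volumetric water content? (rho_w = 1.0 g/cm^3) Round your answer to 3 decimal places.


Step 1: theta = (w / 100) * BD / rho_w
Step 2: theta = (22.0 / 100) * 1.52 / 1.0
Step 3: theta = 0.22 * 1.52
Step 4: theta = 0.334

0.334


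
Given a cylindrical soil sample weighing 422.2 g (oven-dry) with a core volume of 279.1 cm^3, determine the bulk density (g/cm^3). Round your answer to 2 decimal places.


Step 1: Identify the formula: BD = dry mass / volume
Step 2: Substitute values: BD = 422.2 / 279.1
Step 3: BD = 1.51 g/cm^3

1.51


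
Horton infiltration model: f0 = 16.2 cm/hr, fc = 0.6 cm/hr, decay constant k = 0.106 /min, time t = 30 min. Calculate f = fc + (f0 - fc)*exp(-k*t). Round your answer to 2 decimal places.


Step 1: f = fc + (f0 - fc) * exp(-k * t)
Step 2: exp(-0.106 * 30) = 0.041586
Step 3: f = 0.6 + (16.2 - 0.6) * 0.041586
Step 4: f = 0.6 + 15.6 * 0.041586
Step 5: f = 1.25 cm/hr

1.25


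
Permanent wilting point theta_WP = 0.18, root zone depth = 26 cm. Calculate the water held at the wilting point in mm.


Step 1: Water (mm) = theta_WP * depth * 10
Step 2: Water = 0.18 * 26 * 10
Step 3: Water = 46.8 mm

46.8


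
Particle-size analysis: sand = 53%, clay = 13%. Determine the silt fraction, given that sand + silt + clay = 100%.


Step 1: sand + silt + clay = 100%
Step 2: silt = 100 - sand - clay
Step 3: silt = 100 - 53 - 13
Step 4: silt = 34%

34


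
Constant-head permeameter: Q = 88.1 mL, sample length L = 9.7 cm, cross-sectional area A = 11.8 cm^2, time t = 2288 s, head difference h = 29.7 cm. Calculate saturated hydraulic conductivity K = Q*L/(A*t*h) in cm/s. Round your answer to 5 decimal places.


Step 1: K = Q * L / (A * t * h)
Step 2: Numerator = 88.1 * 9.7 = 854.57
Step 3: Denominator = 11.8 * 2288 * 29.7 = 801852.48
Step 4: K = 854.57 / 801852.48 = 0.00107 cm/s

0.00107


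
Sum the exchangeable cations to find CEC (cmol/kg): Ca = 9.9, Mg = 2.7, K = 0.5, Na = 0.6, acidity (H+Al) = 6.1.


Step 1: CEC = Ca + Mg + K + Na + (H+Al)
Step 2: CEC = 9.9 + 2.7 + 0.5 + 0.6 + 6.1
Step 3: CEC = 19.8 cmol/kg

19.8


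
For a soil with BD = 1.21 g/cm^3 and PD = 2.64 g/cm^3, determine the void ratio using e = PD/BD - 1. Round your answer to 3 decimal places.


Step 1: e = PD / BD - 1
Step 2: e = 2.64 / 1.21 - 1
Step 3: e = 2.18182 - 1
Step 4: e = 1.182

1.182


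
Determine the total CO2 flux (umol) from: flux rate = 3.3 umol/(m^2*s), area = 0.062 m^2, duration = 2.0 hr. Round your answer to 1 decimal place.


Step 1: Convert time to seconds: 2.0 hr * 3600 = 7200.0 s
Step 2: Total = flux * area * time_s
Step 3: Total = 3.3 * 0.062 * 7200.0
Step 4: Total = 1473.1 umol

1473.1


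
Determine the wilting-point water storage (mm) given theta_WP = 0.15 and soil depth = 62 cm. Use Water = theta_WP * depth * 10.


Step 1: Water (mm) = theta_WP * depth * 10
Step 2: Water = 0.15 * 62 * 10
Step 3: Water = 93.0 mm

93.0


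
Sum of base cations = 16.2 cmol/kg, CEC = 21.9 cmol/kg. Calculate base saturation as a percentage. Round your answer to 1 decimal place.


Step 1: BS = 100 * (sum of bases) / CEC
Step 2: BS = 100 * 16.2 / 21.9
Step 3: BS = 74.0%

74.0


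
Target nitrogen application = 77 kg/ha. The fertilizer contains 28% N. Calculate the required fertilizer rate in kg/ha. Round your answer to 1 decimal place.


Step 1: Fertilizer rate = target N / (N content / 100)
Step 2: Rate = 77 / (28 / 100)
Step 3: Rate = 77 / 0.28
Step 4: Rate = 275.0 kg/ha

275.0


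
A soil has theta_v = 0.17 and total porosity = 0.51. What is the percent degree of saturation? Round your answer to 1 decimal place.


Step 1: S = 100 * theta_v / n
Step 2: S = 100 * 0.17 / 0.51
Step 3: S = 33.3%

33.3


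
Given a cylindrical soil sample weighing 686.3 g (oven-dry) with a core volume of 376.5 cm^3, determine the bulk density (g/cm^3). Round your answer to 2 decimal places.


Step 1: Identify the formula: BD = dry mass / volume
Step 2: Substitute values: BD = 686.3 / 376.5
Step 3: BD = 1.82 g/cm^3

1.82


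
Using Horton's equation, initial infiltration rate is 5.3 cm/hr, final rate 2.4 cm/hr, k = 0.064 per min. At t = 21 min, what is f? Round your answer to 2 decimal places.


Step 1: f = fc + (f0 - fc) * exp(-k * t)
Step 2: exp(-0.064 * 21) = 0.2608
Step 3: f = 2.4 + (5.3 - 2.4) * 0.2608
Step 4: f = 2.4 + 2.9 * 0.2608
Step 5: f = 3.16 cm/hr

3.16


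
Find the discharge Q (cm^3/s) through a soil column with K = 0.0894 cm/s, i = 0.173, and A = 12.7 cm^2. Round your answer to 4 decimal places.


Step 1: Apply Darcy's law: Q = K * i * A
Step 2: Q = 0.0894 * 0.173 * 12.7
Step 3: Q = 0.1964 cm^3/s

0.1964


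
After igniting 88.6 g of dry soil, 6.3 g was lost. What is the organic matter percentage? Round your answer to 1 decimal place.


Step 1: OM% = 100 * LOI / sample mass
Step 2: OM = 100 * 6.3 / 88.6
Step 3: OM = 7.1%

7.1


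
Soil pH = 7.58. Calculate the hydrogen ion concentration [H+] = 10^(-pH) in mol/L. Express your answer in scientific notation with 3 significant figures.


Step 1: [H+] = 10^(-pH)
Step 2: [H+] = 10^(-7.58)
Step 3: [H+] = 2.63e-08 mol/L

2.63e-08


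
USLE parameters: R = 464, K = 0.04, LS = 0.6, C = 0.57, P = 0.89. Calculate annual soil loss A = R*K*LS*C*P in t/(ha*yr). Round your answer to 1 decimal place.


Step 1: A = R * K * LS * C * P
Step 2: R * K = 464 * 0.04 = 18.56
Step 3: (R*K) * LS = 18.56 * 0.6 = 11.136
Step 4: * C * P = 11.136 * 0.57 * 0.89 = 5.6
Step 5: A = 5.6 t/(ha*yr)

5.6


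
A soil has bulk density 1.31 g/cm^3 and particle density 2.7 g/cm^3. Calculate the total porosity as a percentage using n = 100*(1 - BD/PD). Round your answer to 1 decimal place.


Step 1: Formula: n = 100 * (1 - BD / PD)
Step 2: n = 100 * (1 - 1.31 / 2.7)
Step 3: n = 100 * (1 - 0.48519)
Step 4: n = 51.5%

51.5


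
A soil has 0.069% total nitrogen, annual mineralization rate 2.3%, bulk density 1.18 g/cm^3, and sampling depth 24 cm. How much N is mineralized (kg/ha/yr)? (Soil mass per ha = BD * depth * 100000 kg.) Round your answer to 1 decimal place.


Step 1: Soil mass per ha = BD * depth * 100000 = 1.18 * 24 * 100000 = 2832000 kg
Step 2: Total N pool = soil mass * N%/100 = 2832000 * 0.069/100 = 1954.08 kg/ha
Step 3: N mineralized = N pool * rate%/100 = 1954.08 * 2.3/100 = 44.9 kg/ha/yr

44.9


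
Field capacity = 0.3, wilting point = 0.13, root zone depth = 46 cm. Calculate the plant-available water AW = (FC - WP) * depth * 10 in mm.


Step 1: Available water = (FC - WP) * depth * 10
Step 2: AW = (0.3 - 0.13) * 46 * 10
Step 3: AW = 0.17 * 46 * 10
Step 4: AW = 78.2 mm

78.2


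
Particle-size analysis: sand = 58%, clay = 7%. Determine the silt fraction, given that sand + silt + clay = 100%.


Step 1: sand + silt + clay = 100%
Step 2: silt = 100 - sand - clay
Step 3: silt = 100 - 58 - 7
Step 4: silt = 35%

35


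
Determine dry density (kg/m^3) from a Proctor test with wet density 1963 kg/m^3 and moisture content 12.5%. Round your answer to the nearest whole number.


Step 1: Dry density = wet density / (1 + w/100)
Step 2: Dry density = 1963 / (1 + 12.5/100)
Step 3: Dry density = 1963 / 1.125
Step 4: Dry density = 1745 kg/m^3

1745


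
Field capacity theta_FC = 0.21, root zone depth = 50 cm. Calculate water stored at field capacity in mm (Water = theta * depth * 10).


Step 1: Water (mm) = theta_FC * depth (cm) * 10
Step 2: Water = 0.21 * 50 * 10
Step 3: Water = 105.0 mm

105.0


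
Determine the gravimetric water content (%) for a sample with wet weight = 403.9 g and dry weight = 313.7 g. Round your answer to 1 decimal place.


Step 1: Water mass = wet - dry = 403.9 - 313.7 = 90.2 g
Step 2: w = 100 * water mass / dry mass
Step 3: w = 100 * 90.2 / 313.7 = 28.8%

28.8


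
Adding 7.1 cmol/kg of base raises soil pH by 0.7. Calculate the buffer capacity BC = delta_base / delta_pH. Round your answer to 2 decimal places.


Step 1: BC = change in base / change in pH
Step 2: BC = 7.1 / 0.7
Step 3: BC = 10.14 cmol/(kg*pH unit)

10.14


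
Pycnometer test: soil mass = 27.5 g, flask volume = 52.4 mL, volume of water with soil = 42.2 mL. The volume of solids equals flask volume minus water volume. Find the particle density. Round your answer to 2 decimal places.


Step 1: Volume of solids = flask volume - water volume with soil
Step 2: V_solids = 52.4 - 42.2 = 10.2 mL
Step 3: Particle density = mass / V_solids = 27.5 / 10.2 = 2.7 g/cm^3

2.7


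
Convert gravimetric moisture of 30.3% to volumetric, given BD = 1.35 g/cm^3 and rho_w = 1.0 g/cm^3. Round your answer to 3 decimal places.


Step 1: theta = (w / 100) * BD / rho_w
Step 2: theta = (30.3 / 100) * 1.35 / 1.0
Step 3: theta = 0.303 * 1.35
Step 4: theta = 0.409

0.409


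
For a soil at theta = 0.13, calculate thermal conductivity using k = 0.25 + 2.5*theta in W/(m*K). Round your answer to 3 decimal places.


Step 1: k = 0.25 + 2.5 * theta
Step 2: k = 0.25 + 2.5 * 0.13
Step 3: k = 0.25 + 0.325
Step 4: k = 0.575 W/(m*K)

0.575


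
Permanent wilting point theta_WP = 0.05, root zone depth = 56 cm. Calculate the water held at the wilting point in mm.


Step 1: Water (mm) = theta_WP * depth * 10
Step 2: Water = 0.05 * 56 * 10
Step 3: Water = 28.0 mm

28.0


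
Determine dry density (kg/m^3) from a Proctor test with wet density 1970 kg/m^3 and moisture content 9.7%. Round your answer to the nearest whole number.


Step 1: Dry density = wet density / (1 + w/100)
Step 2: Dry density = 1970 / (1 + 9.7/100)
Step 3: Dry density = 1970 / 1.097
Step 4: Dry density = 1796 kg/m^3

1796


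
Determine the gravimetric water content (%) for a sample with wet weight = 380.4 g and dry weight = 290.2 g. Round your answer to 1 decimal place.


Step 1: Water mass = wet - dry = 380.4 - 290.2 = 90.2 g
Step 2: w = 100 * water mass / dry mass
Step 3: w = 100 * 90.2 / 290.2 = 31.1%

31.1


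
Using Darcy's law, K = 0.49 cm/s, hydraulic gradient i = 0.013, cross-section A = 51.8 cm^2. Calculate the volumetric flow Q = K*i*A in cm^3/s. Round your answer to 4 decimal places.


Step 1: Apply Darcy's law: Q = K * i * A
Step 2: Q = 0.49 * 0.013 * 51.8
Step 3: Q = 0.33 cm^3/s

0.33


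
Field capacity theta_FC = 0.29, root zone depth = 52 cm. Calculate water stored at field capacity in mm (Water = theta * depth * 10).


Step 1: Water (mm) = theta_FC * depth (cm) * 10
Step 2: Water = 0.29 * 52 * 10
Step 3: Water = 150.8 mm

150.8


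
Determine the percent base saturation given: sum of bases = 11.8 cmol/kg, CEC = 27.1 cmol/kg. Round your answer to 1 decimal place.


Step 1: BS = 100 * (sum of bases) / CEC
Step 2: BS = 100 * 11.8 / 27.1
Step 3: BS = 43.5%

43.5


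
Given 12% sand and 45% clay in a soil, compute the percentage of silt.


Step 1: sand + silt + clay = 100%
Step 2: silt = 100 - sand - clay
Step 3: silt = 100 - 12 - 45
Step 4: silt = 43%

43


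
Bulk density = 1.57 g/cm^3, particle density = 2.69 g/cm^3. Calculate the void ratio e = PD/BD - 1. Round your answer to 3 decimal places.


Step 1: e = PD / BD - 1
Step 2: e = 2.69 / 1.57 - 1
Step 3: e = 1.71338 - 1
Step 4: e = 0.713

0.713


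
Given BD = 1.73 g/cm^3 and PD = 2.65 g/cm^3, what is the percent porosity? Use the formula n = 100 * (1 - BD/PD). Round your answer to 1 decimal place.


Step 1: Formula: n = 100 * (1 - BD / PD)
Step 2: n = 100 * (1 - 1.73 / 2.65)
Step 3: n = 100 * (1 - 0.65283)
Step 4: n = 34.7%

34.7


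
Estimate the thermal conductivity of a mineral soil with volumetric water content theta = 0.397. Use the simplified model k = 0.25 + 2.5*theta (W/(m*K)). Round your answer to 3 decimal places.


Step 1: k = 0.25 + 2.5 * theta
Step 2: k = 0.25 + 2.5 * 0.397
Step 3: k = 0.25 + 0.993
Step 4: k = 1.243 W/(m*K)

1.243


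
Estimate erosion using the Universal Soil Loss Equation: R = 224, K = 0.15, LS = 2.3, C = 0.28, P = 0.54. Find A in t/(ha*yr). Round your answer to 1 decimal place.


Step 1: A = R * K * LS * C * P
Step 2: R * K = 224 * 0.15 = 33.6
Step 3: (R*K) * LS = 33.6 * 2.3 = 77.28
Step 4: * C * P = 77.28 * 0.28 * 0.54 = 11.7
Step 5: A = 11.7 t/(ha*yr)

11.7


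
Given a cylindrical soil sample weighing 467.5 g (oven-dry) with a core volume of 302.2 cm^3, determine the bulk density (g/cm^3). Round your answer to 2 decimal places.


Step 1: Identify the formula: BD = dry mass / volume
Step 2: Substitute values: BD = 467.5 / 302.2
Step 3: BD = 1.55 g/cm^3

1.55


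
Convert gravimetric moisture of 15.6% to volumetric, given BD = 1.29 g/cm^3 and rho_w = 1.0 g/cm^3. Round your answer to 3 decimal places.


Step 1: theta = (w / 100) * BD / rho_w
Step 2: theta = (15.6 / 100) * 1.29 / 1.0
Step 3: theta = 0.156 * 1.29
Step 4: theta = 0.201

0.201


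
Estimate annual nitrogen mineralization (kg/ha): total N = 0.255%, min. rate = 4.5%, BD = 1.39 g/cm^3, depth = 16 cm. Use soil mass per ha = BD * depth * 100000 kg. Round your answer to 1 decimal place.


Step 1: Soil mass per ha = BD * depth * 100000 = 1.39 * 16 * 100000 = 2224000 kg
Step 2: Total N pool = soil mass * N%/100 = 2224000 * 0.255/100 = 5671.2 kg/ha
Step 3: N mineralized = N pool * rate%/100 = 5671.2 * 4.5/100 = 255.2 kg/ha/yr

255.2


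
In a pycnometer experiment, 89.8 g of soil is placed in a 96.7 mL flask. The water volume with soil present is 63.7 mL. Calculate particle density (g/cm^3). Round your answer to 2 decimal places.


Step 1: Volume of solids = flask volume - water volume with soil
Step 2: V_solids = 96.7 - 63.7 = 33.0 mL
Step 3: Particle density = mass / V_solids = 89.8 / 33.0 = 2.72 g/cm^3

2.72


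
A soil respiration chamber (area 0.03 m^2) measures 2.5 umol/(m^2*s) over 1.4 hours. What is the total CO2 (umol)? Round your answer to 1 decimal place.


Step 1: Convert time to seconds: 1.4 hr * 3600 = 5040.0 s
Step 2: Total = flux * area * time_s
Step 3: Total = 2.5 * 0.03 * 5040.0
Step 4: Total = 378.0 umol

378.0


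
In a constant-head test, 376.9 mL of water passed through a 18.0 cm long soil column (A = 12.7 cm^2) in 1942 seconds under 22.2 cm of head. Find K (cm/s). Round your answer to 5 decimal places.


Step 1: K = Q * L / (A * t * h)
Step 2: Numerator = 376.9 * 18.0 = 6784.2
Step 3: Denominator = 12.7 * 1942 * 22.2 = 547527.48
Step 4: K = 6784.2 / 547527.48 = 0.01239 cm/s

0.01239


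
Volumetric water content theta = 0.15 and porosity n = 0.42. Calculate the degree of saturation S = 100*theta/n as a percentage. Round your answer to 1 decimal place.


Step 1: S = 100 * theta_v / n
Step 2: S = 100 * 0.15 / 0.42
Step 3: S = 35.7%

35.7


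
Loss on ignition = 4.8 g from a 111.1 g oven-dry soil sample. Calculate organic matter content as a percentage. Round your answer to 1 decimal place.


Step 1: OM% = 100 * LOI / sample mass
Step 2: OM = 100 * 4.8 / 111.1
Step 3: OM = 4.3%

4.3


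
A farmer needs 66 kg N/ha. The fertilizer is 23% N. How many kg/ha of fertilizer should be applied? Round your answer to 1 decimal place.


Step 1: Fertilizer rate = target N / (N content / 100)
Step 2: Rate = 66 / (23 / 100)
Step 3: Rate = 66 / 0.23
Step 4: Rate = 287.0 kg/ha

287.0


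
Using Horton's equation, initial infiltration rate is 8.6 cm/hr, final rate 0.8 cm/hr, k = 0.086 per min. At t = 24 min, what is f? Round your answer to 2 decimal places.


Step 1: f = fc + (f0 - fc) * exp(-k * t)
Step 2: exp(-0.086 * 24) = 0.126945
Step 3: f = 0.8 + (8.6 - 0.8) * 0.126945
Step 4: f = 0.8 + 7.8 * 0.126945
Step 5: f = 1.79 cm/hr

1.79


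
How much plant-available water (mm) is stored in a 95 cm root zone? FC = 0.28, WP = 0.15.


Step 1: Available water = (FC - WP) * depth * 10
Step 2: AW = (0.28 - 0.15) * 95 * 10
Step 3: AW = 0.13 * 95 * 10
Step 4: AW = 123.5 mm

123.5


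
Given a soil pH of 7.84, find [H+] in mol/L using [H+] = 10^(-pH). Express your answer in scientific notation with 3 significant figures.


Step 1: [H+] = 10^(-pH)
Step 2: [H+] = 10^(-7.84)
Step 3: [H+] = 1.45e-08 mol/L

1.45e-08


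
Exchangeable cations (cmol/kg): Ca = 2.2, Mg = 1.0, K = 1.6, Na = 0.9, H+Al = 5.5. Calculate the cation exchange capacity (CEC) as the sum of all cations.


Step 1: CEC = Ca + Mg + K + Na + (H+Al)
Step 2: CEC = 2.2 + 1.0 + 1.6 + 0.9 + 5.5
Step 3: CEC = 11.2 cmol/kg

11.2


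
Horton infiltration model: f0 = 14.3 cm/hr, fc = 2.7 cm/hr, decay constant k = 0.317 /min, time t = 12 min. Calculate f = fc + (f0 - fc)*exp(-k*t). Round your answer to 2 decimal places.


Step 1: f = fc + (f0 - fc) * exp(-k * t)
Step 2: exp(-0.317 * 12) = 0.022281
Step 3: f = 2.7 + (14.3 - 2.7) * 0.022281
Step 4: f = 2.7 + 11.6 * 0.022281
Step 5: f = 2.96 cm/hr

2.96


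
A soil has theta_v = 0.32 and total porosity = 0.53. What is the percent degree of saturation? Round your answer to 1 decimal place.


Step 1: S = 100 * theta_v / n
Step 2: S = 100 * 0.32 / 0.53
Step 3: S = 60.4%

60.4


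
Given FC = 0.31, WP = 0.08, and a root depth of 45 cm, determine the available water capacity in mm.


Step 1: Available water = (FC - WP) * depth * 10
Step 2: AW = (0.31 - 0.08) * 45 * 10
Step 3: AW = 0.23 * 45 * 10
Step 4: AW = 103.5 mm

103.5


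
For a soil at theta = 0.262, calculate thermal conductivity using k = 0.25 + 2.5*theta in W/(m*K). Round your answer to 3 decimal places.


Step 1: k = 0.25 + 2.5 * theta
Step 2: k = 0.25 + 2.5 * 0.262
Step 3: k = 0.25 + 0.655
Step 4: k = 0.905 W/(m*K)

0.905


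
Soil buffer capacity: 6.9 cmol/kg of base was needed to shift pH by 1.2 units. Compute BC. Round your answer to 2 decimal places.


Step 1: BC = change in base / change in pH
Step 2: BC = 6.9 / 1.2
Step 3: BC = 5.75 cmol/(kg*pH unit)

5.75


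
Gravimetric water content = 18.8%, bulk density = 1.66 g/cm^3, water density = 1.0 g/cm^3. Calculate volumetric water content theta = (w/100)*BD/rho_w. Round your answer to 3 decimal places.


Step 1: theta = (w / 100) * BD / rho_w
Step 2: theta = (18.8 / 100) * 1.66 / 1.0
Step 3: theta = 0.188 * 1.66
Step 4: theta = 0.312

0.312


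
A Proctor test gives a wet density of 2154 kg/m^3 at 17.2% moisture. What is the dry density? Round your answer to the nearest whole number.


Step 1: Dry density = wet density / (1 + w/100)
Step 2: Dry density = 2154 / (1 + 17.2/100)
Step 3: Dry density = 2154 / 1.172
Step 4: Dry density = 1838 kg/m^3

1838


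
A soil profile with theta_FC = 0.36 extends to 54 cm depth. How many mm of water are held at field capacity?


Step 1: Water (mm) = theta_FC * depth (cm) * 10
Step 2: Water = 0.36 * 54 * 10
Step 3: Water = 194.4 mm

194.4


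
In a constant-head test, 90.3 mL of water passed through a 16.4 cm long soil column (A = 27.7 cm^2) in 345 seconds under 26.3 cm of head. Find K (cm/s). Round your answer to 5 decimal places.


Step 1: K = Q * L / (A * t * h)
Step 2: Numerator = 90.3 * 16.4 = 1480.92
Step 3: Denominator = 27.7 * 345 * 26.3 = 251335.95
Step 4: K = 1480.92 / 251335.95 = 0.00589 cm/s

0.00589


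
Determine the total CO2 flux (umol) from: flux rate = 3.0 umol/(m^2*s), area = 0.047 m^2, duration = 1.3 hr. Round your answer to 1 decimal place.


Step 1: Convert time to seconds: 1.3 hr * 3600 = 4680.0 s
Step 2: Total = flux * area * time_s
Step 3: Total = 3.0 * 0.047 * 4680.0
Step 4: Total = 659.9 umol

659.9


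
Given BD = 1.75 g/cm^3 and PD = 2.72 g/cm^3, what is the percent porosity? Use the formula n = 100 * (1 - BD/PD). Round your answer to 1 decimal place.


Step 1: Formula: n = 100 * (1 - BD / PD)
Step 2: n = 100 * (1 - 1.75 / 2.72)
Step 3: n = 100 * (1 - 0.64338)
Step 4: n = 35.7%

35.7


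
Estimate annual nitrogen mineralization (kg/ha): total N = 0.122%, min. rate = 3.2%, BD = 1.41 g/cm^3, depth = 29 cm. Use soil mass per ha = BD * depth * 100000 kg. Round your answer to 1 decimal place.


Step 1: Soil mass per ha = BD * depth * 100000 = 1.41 * 29 * 100000 = 4089000 kg
Step 2: Total N pool = soil mass * N%/100 = 4089000 * 0.122/100 = 4988.58 kg/ha
Step 3: N mineralized = N pool * rate%/100 = 4988.58 * 3.2/100 = 159.6 kg/ha/yr

159.6


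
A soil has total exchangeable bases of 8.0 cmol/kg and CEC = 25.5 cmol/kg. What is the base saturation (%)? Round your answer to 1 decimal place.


Step 1: BS = 100 * (sum of bases) / CEC
Step 2: BS = 100 * 8.0 / 25.5
Step 3: BS = 31.4%

31.4


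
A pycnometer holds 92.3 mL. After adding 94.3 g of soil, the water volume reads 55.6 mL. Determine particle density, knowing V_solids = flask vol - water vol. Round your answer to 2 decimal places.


Step 1: Volume of solids = flask volume - water volume with soil
Step 2: V_solids = 92.3 - 55.6 = 36.7 mL
Step 3: Particle density = mass / V_solids = 94.3 / 36.7 = 2.57 g/cm^3

2.57


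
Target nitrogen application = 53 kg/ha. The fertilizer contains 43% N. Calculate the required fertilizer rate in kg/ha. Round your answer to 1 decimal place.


Step 1: Fertilizer rate = target N / (N content / 100)
Step 2: Rate = 53 / (43 / 100)
Step 3: Rate = 53 / 0.43
Step 4: Rate = 123.3 kg/ha

123.3


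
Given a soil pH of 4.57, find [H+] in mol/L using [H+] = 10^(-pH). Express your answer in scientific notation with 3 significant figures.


Step 1: [H+] = 10^(-pH)
Step 2: [H+] = 10^(-4.57)
Step 3: [H+] = 2.69e-05 mol/L

2.69e-05


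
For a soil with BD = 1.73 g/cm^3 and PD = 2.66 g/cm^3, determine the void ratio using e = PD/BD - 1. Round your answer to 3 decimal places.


Step 1: e = PD / BD - 1
Step 2: e = 2.66 / 1.73 - 1
Step 3: e = 1.53757 - 1
Step 4: e = 0.538

0.538


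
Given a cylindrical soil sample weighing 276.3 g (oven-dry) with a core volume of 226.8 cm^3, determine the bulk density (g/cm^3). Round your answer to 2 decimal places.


Step 1: Identify the formula: BD = dry mass / volume
Step 2: Substitute values: BD = 276.3 / 226.8
Step 3: BD = 1.22 g/cm^3

1.22


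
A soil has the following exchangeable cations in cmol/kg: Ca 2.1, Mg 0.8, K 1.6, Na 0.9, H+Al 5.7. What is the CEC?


Step 1: CEC = Ca + Mg + K + Na + (H+Al)
Step 2: CEC = 2.1 + 0.8 + 1.6 + 0.9 + 5.7
Step 3: CEC = 11.1 cmol/kg

11.1


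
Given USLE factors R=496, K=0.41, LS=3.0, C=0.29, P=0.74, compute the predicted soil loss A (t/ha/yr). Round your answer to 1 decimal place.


Step 1: A = R * K * LS * C * P
Step 2: R * K = 496 * 0.41 = 203.36
Step 3: (R*K) * LS = 203.36 * 3.0 = 610.08
Step 4: * C * P = 610.08 * 0.29 * 0.74 = 130.9
Step 5: A = 130.9 t/(ha*yr)

130.9


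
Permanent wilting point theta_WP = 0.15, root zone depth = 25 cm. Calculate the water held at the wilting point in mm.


Step 1: Water (mm) = theta_WP * depth * 10
Step 2: Water = 0.15 * 25 * 10
Step 3: Water = 37.5 mm

37.5


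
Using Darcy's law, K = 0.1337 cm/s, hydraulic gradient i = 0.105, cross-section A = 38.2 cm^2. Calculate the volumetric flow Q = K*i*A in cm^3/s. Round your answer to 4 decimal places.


Step 1: Apply Darcy's law: Q = K * i * A
Step 2: Q = 0.1337 * 0.105 * 38.2
Step 3: Q = 0.5363 cm^3/s

0.5363


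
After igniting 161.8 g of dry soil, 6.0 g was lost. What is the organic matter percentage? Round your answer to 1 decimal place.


Step 1: OM% = 100 * LOI / sample mass
Step 2: OM = 100 * 6.0 / 161.8
Step 3: OM = 3.7%

3.7


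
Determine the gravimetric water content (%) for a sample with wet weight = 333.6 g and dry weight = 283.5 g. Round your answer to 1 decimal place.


Step 1: Water mass = wet - dry = 333.6 - 283.5 = 50.1 g
Step 2: w = 100 * water mass / dry mass
Step 3: w = 100 * 50.1 / 283.5 = 17.7%

17.7


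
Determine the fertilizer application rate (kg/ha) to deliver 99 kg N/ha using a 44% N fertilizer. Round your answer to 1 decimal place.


Step 1: Fertilizer rate = target N / (N content / 100)
Step 2: Rate = 99 / (44 / 100)
Step 3: Rate = 99 / 0.44
Step 4: Rate = 225.0 kg/ha

225.0


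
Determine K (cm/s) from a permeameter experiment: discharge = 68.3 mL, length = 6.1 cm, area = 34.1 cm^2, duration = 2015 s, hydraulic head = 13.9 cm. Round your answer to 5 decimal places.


Step 1: K = Q * L / (A * t * h)
Step 2: Numerator = 68.3 * 6.1 = 416.63
Step 3: Denominator = 34.1 * 2015 * 13.9 = 955089.85
Step 4: K = 416.63 / 955089.85 = 0.00044 cm/s

0.00044


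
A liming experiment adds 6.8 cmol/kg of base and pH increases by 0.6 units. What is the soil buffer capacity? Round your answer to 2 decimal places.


Step 1: BC = change in base / change in pH
Step 2: BC = 6.8 / 0.6
Step 3: BC = 11.33 cmol/(kg*pH unit)

11.33


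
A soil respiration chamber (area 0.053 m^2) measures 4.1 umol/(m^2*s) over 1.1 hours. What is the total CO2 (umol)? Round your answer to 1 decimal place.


Step 1: Convert time to seconds: 1.1 hr * 3600 = 3960.0 s
Step 2: Total = flux * area * time_s
Step 3: Total = 4.1 * 0.053 * 3960.0
Step 4: Total = 860.5 umol

860.5


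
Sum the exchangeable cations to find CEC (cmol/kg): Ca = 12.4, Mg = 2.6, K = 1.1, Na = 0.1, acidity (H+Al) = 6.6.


Step 1: CEC = Ca + Mg + K + Na + (H+Al)
Step 2: CEC = 12.4 + 2.6 + 1.1 + 0.1 + 6.6
Step 3: CEC = 22.8 cmol/kg

22.8


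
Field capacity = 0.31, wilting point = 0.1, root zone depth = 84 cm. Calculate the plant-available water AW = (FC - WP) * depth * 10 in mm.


Step 1: Available water = (FC - WP) * depth * 10
Step 2: AW = (0.31 - 0.1) * 84 * 10
Step 3: AW = 0.21 * 84 * 10
Step 4: AW = 176.4 mm

176.4
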